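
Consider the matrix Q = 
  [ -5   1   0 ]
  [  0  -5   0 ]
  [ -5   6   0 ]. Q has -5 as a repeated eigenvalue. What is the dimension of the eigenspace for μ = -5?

1

Q + 5I = [[0, 1, 0], [0, 0, 0], [-5, 6, 5]].
This matrix has rank 2, so its null space has dimension 3 − 2 = 1.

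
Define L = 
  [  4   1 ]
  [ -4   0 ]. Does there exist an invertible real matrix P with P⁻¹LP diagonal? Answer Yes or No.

Characteristic polynomial: p(r) = r^2 - 4r + 4 = (r - 2)^2.
r = 2 has algebraic multiplicity 2; rank(L − 2I) = 1, so geometric multiplicity = 1.
Geometric multiplicity < algebraic multiplicity, so L is not diagonalizable.

No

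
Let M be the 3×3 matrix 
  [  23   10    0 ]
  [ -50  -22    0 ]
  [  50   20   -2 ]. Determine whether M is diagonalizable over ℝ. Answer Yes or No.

Yes

Characteristic polynomial: p(μ) = μ^3 + μ^2 - 8μ - 12 = (μ - 3)(μ + 2)^2.
μ = -2 has algebraic multiplicity 2; rank(M + 2I) = 1, so geometric multiplicity = 2.
Every eigenvalue has geometric = algebraic multiplicity, so M is diagonalizable.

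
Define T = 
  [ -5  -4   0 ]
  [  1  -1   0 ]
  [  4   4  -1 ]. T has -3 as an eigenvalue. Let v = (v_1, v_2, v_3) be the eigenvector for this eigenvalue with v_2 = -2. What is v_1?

4

T + 3I = [[-2, -4, 0], [1, 2, 0], [4, 4, 2]].
Solving (T + 3I)v = 0 gives the eigenspace spanned by (4, -2, -4).
With v_2 = -2, v = (4, -2, -4), so v_1 = 4.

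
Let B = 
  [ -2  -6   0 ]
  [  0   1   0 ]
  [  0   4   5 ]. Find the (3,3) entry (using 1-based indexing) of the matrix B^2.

Characteristic polynomial: r^3 - 4r^2 - 7r + 10 = (r - 5)(r - 1)(r + 2), so the eigenvalues are -2, 1, 5.
r=-2: eigenvector (1, 0, 0).
r=1: eigenvector (-2, 1, -1).
r=5: eigenvector (0, 0, 1).
P = [[1, -2, 0], [0, 1, 0], [0, -1, 1]], D = diag(-2, 1, 5), P⁻¹ = [[1, 2, 0], [0, 1, 0], [0, 1, 1]].
B² = P·diag(4, 1, 25)·P⁻¹ = [[4, 6, 0], [0, 1, 0], [0, 24, 25]].
The requested entry is 25.

25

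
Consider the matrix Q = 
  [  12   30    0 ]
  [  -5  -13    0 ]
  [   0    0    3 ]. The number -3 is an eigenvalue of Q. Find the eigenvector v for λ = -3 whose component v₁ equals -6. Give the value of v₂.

Q + 3I = [[15, 30, 0], [-5, -10, 0], [0, 0, 6]].
Solving (Q + 3I)v = 0 gives the eigenspace spanned by (-6, 3, 0).
With v₁ = -6, v = (-6, 3, 0), so v₂ = 3.

3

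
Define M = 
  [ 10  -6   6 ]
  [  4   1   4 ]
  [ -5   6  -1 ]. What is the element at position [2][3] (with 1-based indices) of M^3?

124

Characteristic polynomial: s^3 - 10s^2 + 29s - 20 = (s - 5)(s - 4)(s - 1), so the eigenvalues are 1, 4, 5.
s=5: eigenvector (0, 1, 1).
s=1: eigenvector (2, 1, -2).
s=4: eigenvector (1, 0, -1).
P = [[0, 2, 1], [1, 1, 0], [1, -2, -1]], D = diag(5, 1, 4), P⁻¹ = [[1, 0, 1], [-1, 1, -1], [3, -2, 2]].
M³ = P·diag(125, 1, 64)·P⁻¹ = [[190, -126, 126], [124, 1, 124], [-65, 126, -1]].
The requested entry is 124.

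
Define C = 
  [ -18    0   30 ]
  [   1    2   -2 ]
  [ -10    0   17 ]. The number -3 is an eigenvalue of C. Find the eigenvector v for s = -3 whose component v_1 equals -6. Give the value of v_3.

-3

C + 3I = [[-15, 0, 30], [1, 5, -2], [-10, 0, 20]].
Solving (C + 3I)v = 0 gives the eigenspace spanned by (-6, 0, -3).
With v_1 = -6, v = (-6, 0, -3), so v_3 = -3.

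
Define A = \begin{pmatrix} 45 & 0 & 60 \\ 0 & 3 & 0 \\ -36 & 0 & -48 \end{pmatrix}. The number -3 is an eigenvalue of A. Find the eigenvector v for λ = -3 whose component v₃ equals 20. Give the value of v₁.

-25

A + 3I = [[48, 0, 60], [0, 6, 0], [-36, 0, -45]].
Solving (A + 3I)v = 0 gives the eigenspace spanned by (-25, 0, 20).
With v₃ = 20, v = (-25, 0, 20), so v₁ = -25.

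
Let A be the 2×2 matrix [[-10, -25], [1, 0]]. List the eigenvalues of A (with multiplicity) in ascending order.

Characteristic polynomial: p(μ) = μ^2 + 10μ + 25 = (μ + 5)^2.
Roots (with multiplicity): -5, -5.

-5, -5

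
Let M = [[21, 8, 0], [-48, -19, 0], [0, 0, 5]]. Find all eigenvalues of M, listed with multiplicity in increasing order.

Characteristic polynomial: p(r) = r^3 - 7r^2 - 5r + 75 = (r - 5)^2(r + 3).
Roots (with multiplicity): -3, 5, 5.

-3, 5, 5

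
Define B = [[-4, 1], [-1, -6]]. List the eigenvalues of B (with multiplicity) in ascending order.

Characteristic polynomial: p(s) = s^2 + 10s + 25 = (s + 5)^2.
Roots (with multiplicity): -5, -5.

-5, -5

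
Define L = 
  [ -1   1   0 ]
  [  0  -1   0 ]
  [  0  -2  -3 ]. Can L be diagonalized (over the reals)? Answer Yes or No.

No

Characteristic polynomial: p(t) = t^3 + 5t^2 + 7t + 3 = (t + 1)^2(t + 3).
t = -1 has algebraic multiplicity 2; rank(L + 1I) = 2, so geometric multiplicity = 1.
Geometric multiplicity < algebraic multiplicity, so L is not diagonalizable.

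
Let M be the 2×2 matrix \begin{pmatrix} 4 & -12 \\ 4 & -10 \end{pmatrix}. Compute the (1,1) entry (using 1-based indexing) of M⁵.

Characteristic polynomial: s^2 + 6s + 8 = (s + 2)(s + 4), so the eigenvalues are -4, -2.
s=-4: eigenvector (-3, -2).
s=-2: eigenvector (-2, -1).
P = [[-3, -2], [-2, -1]], D = diag(-4, -2), P⁻¹ = [[1, -2], [-2, 3]].
M⁵ = P·diag(-1024, -32)·P⁻¹ = [[2944, -5952], [1984, -4000]].
The requested entry is 2944.

2944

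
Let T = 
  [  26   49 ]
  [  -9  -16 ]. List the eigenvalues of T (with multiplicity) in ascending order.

Characteristic polynomial: p(λ) = λ^2 - 10λ + 25 = (λ - 5)^2.
Roots (with multiplicity): 5, 5.

5, 5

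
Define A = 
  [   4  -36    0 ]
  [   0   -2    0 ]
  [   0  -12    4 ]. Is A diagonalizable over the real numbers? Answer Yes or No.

Characteristic polynomial: p(μ) = μ^3 - 6μ^2 + 32 = (μ - 4)^2(μ + 2).
μ = 4 has algebraic multiplicity 2; rank(A − 4I) = 1, so geometric multiplicity = 2.
Every eigenvalue has geometric = algebraic multiplicity, so A is diagonalizable.

Yes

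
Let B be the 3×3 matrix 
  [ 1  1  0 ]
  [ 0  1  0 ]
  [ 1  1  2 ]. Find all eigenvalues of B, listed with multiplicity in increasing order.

1, 1, 2

Characteristic polynomial: p(s) = s^3 - 4s^2 + 5s - 2 = (s - 2)(s - 1)^2.
Roots (with multiplicity): 1, 1, 2.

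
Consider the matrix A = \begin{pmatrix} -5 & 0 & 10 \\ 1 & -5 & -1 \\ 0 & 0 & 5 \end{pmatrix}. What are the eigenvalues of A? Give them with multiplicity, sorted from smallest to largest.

Characteristic polynomial: p(λ) = λ^3 + 5λ^2 - 25λ - 125 = (λ - 5)(λ + 5)^2.
Roots (with multiplicity): -5, -5, 5.

-5, -5, 5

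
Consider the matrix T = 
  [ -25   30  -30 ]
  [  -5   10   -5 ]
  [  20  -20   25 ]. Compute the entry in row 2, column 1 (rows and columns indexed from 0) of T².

-100

Characteristic polynomial: r^3 - 10r^2 + 25r = r(r - 5)^2, so the eigenvalues are 0, 5, 5.
r=5: eigenvector (-1, 0, 1).
r=5: eigenvector (3, 1, -2).
r=0: eigenvector (6, 1, -4).
P = [[-1, 3, 6], [0, 1, 1], [1, -2, -4]], D = diag(5, 5, 0), P⁻¹ = [[2, 0, 3], [-1, 2, -1], [1, -1, 1]].
T² = P·diag(25, 25, 0)·P⁻¹ = [[-125, 150, -150], [-25, 50, -25], [100, -100, 125]].
The requested entry is -100.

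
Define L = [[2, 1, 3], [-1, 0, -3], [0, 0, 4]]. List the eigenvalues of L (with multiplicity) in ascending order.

Characteristic polynomial: p(r) = r^3 - 6r^2 + 9r - 4 = (r - 4)(r - 1)^2.
Roots (with multiplicity): 1, 1, 4.

1, 1, 4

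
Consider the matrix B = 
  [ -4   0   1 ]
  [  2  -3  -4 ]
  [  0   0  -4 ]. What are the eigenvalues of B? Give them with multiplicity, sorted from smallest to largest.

-4, -4, -3

Characteristic polynomial: p(s) = s^3 + 11s^2 + 40s + 48 = (s + 3)(s + 4)^2.
Roots (with multiplicity): -4, -4, -3.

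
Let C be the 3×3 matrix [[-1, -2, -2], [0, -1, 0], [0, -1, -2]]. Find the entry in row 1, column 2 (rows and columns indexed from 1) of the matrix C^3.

Characteristic polynomial: t^3 + 4t^2 + 5t + 2 = (t + 1)^2(t + 2), so the eigenvalues are -2, -1, -1.
t=-1: eigenvector (1, 0, 0).
t=-1: eigenvector (0, 1, -1).
t=-2: eigenvector (2, 0, 1).
P = [[1, 0, 2], [0, 1, 0], [0, -1, 1]], D = diag(-1, -1, -2), P⁻¹ = [[1, -2, -2], [0, 1, 0], [0, 1, 1]].
C³ = P·diag(-1, -1, -8)·P⁻¹ = [[-1, -14, -14], [0, -1, 0], [0, -7, -8]].
The requested entry is -14.

-14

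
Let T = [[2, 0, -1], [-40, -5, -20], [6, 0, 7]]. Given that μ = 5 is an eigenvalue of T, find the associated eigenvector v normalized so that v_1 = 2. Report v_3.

-6

T − 5I = [[-3, 0, -1], [-40, -10, -20], [6, 0, 2]].
Solving (T − 5I)v = 0 gives the eigenspace spanned by (2, 4, -6).
With v_1 = 2, v = (2, 4, -6), so v_3 = -6.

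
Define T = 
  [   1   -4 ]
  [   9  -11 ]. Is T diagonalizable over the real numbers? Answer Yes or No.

Characteristic polynomial: p(r) = r^2 + 10r + 25 = (r + 5)^2.
r = -5 has algebraic multiplicity 2; rank(T + 5I) = 1, so geometric multiplicity = 1.
Geometric multiplicity < algebraic multiplicity, so T is not diagonalizable.

No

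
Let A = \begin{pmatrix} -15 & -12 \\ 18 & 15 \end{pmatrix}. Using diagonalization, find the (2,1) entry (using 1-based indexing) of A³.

Characteristic polynomial: λ^2 - 9 = (λ - 3)(λ + 3), so the eigenvalues are -3, 3.
λ=-3: eigenvector (-1, 1).
λ=3: eigenvector (-2, 3).
P = [[-1, -2], [1, 3]], D = diag(-3, 3), P⁻¹ = [[-3, -2], [1, 1]].
A³ = P·diag(-27, 27)·P⁻¹ = [[-135, -108], [162, 135]].
The requested entry is 162.

162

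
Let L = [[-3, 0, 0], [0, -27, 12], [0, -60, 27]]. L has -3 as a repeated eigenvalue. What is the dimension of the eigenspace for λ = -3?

2

L + 3I = [[0, 0, 0], [0, -24, 12], [0, -60, 30]].
This matrix has rank 1, so its null space has dimension 3 − 1 = 2.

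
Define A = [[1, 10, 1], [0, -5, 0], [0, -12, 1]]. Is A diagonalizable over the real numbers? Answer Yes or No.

Characteristic polynomial: p(r) = r^3 + 3r^2 - 9r + 5 = (r - 1)^2(r + 5).
r = 1 has algebraic multiplicity 2; rank(A − 1I) = 2, so geometric multiplicity = 1.
Geometric multiplicity < algebraic multiplicity, so A is not diagonalizable.

No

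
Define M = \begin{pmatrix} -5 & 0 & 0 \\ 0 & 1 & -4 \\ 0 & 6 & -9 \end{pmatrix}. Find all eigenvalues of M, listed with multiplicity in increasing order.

-5, -5, -3

Characteristic polynomial: p(λ) = λ^3 + 13λ^2 + 55λ + 75 = (λ + 3)(λ + 5)^2.
Roots (with multiplicity): -5, -5, -3.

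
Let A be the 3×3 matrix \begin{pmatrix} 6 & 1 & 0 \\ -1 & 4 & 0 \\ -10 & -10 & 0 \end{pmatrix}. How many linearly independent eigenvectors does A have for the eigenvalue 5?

1

A − 5I = [[1, 1, 0], [-1, -1, 0], [-10, -10, -5]].
This matrix has rank 2, so its null space has dimension 3 − 2 = 1.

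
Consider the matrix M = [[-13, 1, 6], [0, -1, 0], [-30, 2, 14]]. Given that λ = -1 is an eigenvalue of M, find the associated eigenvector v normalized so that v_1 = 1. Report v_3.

M + 1I = [[-12, 1, 6], [0, 0, 0], [-30, 2, 15]].
Solving (M + 1I)v = 0 gives the eigenspace spanned by (1, 0, 2).
With v_1 = 1, v = (1, 0, 2), so v_3 = 2.

2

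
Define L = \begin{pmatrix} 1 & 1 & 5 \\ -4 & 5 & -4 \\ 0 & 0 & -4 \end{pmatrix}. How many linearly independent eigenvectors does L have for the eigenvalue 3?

1

L − 3I = [[-2, 1, 5], [-4, 2, -4], [0, 0, -7]].
This matrix has rank 2, so its null space has dimension 3 − 2 = 1.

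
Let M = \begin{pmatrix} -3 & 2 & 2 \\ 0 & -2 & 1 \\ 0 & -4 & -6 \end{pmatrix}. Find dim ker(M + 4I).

M + 4I = [[1, 2, 2], [0, 2, 1], [0, -4, -2]].
This matrix has rank 2, so its null space has dimension 3 − 2 = 1.

1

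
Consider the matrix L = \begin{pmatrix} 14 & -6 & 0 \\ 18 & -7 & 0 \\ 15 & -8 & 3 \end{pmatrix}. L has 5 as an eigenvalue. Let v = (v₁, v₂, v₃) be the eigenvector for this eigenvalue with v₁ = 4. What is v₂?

L − 5I = [[9, -6, 0], [18, -12, 0], [15, -8, -2]].
Solving (L − 5I)v = 0 gives the eigenspace spanned by (4, 6, 6).
With v₁ = 4, v = (4, 6, 6), so v₂ = 6.

6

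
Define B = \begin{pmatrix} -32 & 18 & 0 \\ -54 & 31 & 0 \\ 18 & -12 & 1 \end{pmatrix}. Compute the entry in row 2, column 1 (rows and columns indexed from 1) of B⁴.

Characteristic polynomial: s^3 - 21s + 20 = (s - 4)(s - 1)(s + 5), so the eigenvalues are -5, 1, 4.
s=-5: eigenvector (2, 3, 0).
s=4: eigenvector (-1, -2, 2).
s=1: eigenvector (0, 0, 1).
P = [[2, -1, 0], [3, -2, 0], [0, 2, 1]], D = diag(-5, 4, 1), P⁻¹ = [[2, -1, 0], [3, -2, 0], [-6, 4, 1]].
B⁴ = P·diag(625, 256, 1)·P⁻¹ = [[1732, -738, 0], [2214, -851, 0], [1530, -1020, 1]].
The requested entry is 2214.

2214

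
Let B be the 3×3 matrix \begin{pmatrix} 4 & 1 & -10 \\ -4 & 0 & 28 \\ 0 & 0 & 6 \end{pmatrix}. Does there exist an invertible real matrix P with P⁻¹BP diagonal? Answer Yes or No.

No

Characteristic polynomial: p(s) = s^3 - 10s^2 + 28s - 24 = (s - 6)(s - 2)^2.
s = 2 has algebraic multiplicity 2; rank(B − 2I) = 2, so geometric multiplicity = 1.
Geometric multiplicity < algebraic multiplicity, so B is not diagonalizable.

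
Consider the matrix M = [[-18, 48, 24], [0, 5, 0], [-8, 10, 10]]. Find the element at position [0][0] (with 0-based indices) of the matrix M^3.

Characteristic polynomial: r^3 + 3r^2 - 28r - 60 = (r - 5)(r + 2)(r + 6), so the eigenvalues are -6, -2, 5.
r=-2: eigenvector (3, 0, 2).
r=5: eigenvector (0, 1, -2).
r=-6: eigenvector (-2, 0, -1).
P = [[3, 0, -2], [0, 1, 0], [2, -2, -1]], D = diag(-2, 5, -6), P⁻¹ = [[-1, 4, 2], [0, 1, 0], [-2, 6, 3]].
M³ = P·diag(-8, 125, -216)·P⁻¹ = [[-840, 2496, 1248], [0, 125, 0], [-416, 982, 616]].
The requested entry is -840.

-840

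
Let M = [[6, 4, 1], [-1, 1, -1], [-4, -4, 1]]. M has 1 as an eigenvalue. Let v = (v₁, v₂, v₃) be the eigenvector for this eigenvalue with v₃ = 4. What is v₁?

M − 1I = [[5, 4, 1], [-1, 0, -1], [-4, -4, 0]].
Solving (M − 1I)v = 0 gives the eigenspace spanned by (-4, 4, 4).
With v₃ = 4, v = (-4, 4, 4), so v₁ = -4.

-4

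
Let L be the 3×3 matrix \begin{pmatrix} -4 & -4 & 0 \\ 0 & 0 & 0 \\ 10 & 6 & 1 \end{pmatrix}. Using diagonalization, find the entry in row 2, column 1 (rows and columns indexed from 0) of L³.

126

Characteristic polynomial: λ^3 + 3λ^2 - 4λ = λ(λ - 1)(λ + 4), so the eigenvalues are -4, 0, 1.
λ=-4: eigenvector (1, 0, -2).
λ=0: eigenvector (-1, 1, 4).
λ=1: eigenvector (0, 0, 1).
P = [[1, -1, 0], [0, 1, 0], [-2, 4, 1]], D = diag(-4, 0, 1), P⁻¹ = [[1, 1, 0], [0, 1, 0], [2, -2, 1]].
L³ = P·diag(-64, 0, 1)·P⁻¹ = [[-64, -64, 0], [0, 0, 0], [130, 126, 1]].
The requested entry is 126.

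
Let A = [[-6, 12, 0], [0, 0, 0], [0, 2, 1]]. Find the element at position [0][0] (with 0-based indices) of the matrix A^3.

-216

Characteristic polynomial: s^3 + 5s^2 - 6s = s(s - 1)(s + 6), so the eigenvalues are -6, 0, 1.
s=-6: eigenvector (1, 0, 0).
s=0: eigenvector (2, 1, -2).
s=1: eigenvector (0, 0, 1).
P = [[1, 2, 0], [0, 1, 0], [0, -2, 1]], D = diag(-6, 0, 1), P⁻¹ = [[1, -2, 0], [0, 1, 0], [0, 2, 1]].
A³ = P·diag(-216, 0, 1)·P⁻¹ = [[-216, 432, 0], [0, 0, 0], [0, 2, 1]].
The requested entry is -216.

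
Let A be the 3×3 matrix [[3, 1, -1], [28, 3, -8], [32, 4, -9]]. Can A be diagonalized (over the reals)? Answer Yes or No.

Characteristic polynomial: p(s) = s^3 + 3s^2 - 9s + 5 = (s - 1)^2(s + 5).
s = 1 has algebraic multiplicity 2; rank(A − 1I) = 2, so geometric multiplicity = 1.
Geometric multiplicity < algebraic multiplicity, so A is not diagonalizable.

No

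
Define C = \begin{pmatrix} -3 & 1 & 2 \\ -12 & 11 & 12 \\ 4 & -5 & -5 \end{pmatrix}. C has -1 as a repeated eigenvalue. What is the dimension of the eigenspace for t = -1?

1

C + 1I = [[-2, 1, 2], [-12, 12, 12], [4, -5, -4]].
This matrix has rank 2, so its null space has dimension 3 − 2 = 1.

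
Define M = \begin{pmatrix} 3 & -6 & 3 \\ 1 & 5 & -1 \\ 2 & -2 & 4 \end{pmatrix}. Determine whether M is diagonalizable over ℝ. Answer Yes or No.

Characteristic polynomial: p(r) = r^3 - 12r^2 + 45r - 54 = (r - 6)(r - 3)^2.
r = 3 has algebraic multiplicity 2; rank(M − 3I) = 2, so geometric multiplicity = 1.
Geometric multiplicity < algebraic multiplicity, so M is not diagonalizable.

No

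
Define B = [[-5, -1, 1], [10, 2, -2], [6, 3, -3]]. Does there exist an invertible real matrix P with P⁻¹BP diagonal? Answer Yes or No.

No

Characteristic polynomial: p(μ) = μ^3 + 6μ^2 + 9μ = μ(μ + 3)^2.
μ = -3 has algebraic multiplicity 2; rank(B + 3I) = 2, so geometric multiplicity = 1.
Geometric multiplicity < algebraic multiplicity, so B is not diagonalizable.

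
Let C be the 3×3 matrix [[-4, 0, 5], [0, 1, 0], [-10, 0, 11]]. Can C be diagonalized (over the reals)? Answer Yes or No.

Yes

Characteristic polynomial: p(λ) = λ^3 - 8λ^2 + 13λ - 6 = (λ - 6)(λ - 1)^2.
λ = 1 has algebraic multiplicity 2; rank(C − 1I) = 1, so geometric multiplicity = 2.
Every eigenvalue has geometric = algebraic multiplicity, so C is diagonalizable.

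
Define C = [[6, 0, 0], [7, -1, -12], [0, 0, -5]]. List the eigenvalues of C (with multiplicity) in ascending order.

-5, -1, 6

Characteristic polynomial: p(r) = r^3 - 31r - 30 = (r - 6)(r + 1)(r + 5).
Roots (with multiplicity): -5, -1, 6.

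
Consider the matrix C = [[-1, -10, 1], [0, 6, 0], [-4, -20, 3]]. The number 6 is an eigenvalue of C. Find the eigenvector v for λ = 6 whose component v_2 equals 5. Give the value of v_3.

-20

C − 6I = [[-7, -10, 1], [0, 0, 0], [-4, -20, -3]].
Solving (C − 6I)v = 0 gives the eigenspace spanned by (-10, 5, -20).
With v_2 = 5, v = (-10, 5, -20), so v_3 = -20.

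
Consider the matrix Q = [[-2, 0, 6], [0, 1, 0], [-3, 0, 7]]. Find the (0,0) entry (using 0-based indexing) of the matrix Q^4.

Characteristic polynomial: t^3 - 6t^2 + 9t - 4 = (t - 4)(t - 1)^2, so the eigenvalues are 1, 1, 4.
t=4: eigenvector (1, 0, 1).
t=1: eigenvector (0, 1, 0).
t=1: eigenvector (-2, 1, -1).
P = [[1, 0, -2], [0, 1, 1], [1, 0, -1]], D = diag(4, 1, 1), P⁻¹ = [[-1, 0, 2], [1, 1, -1], [-1, 0, 1]].
Q⁴ = P·diag(256, 1, 1)·P⁻¹ = [[-254, 0, 510], [0, 1, 0], [-255, 0, 511]].
The requested entry is -254.

-254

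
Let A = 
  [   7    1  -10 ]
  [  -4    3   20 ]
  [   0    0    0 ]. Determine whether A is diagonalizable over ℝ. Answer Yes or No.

No

Characteristic polynomial: p(t) = t^3 - 10t^2 + 25t = t(t - 5)^2.
t = 5 has algebraic multiplicity 2; rank(A − 5I) = 2, so geometric multiplicity = 1.
Geometric multiplicity < algebraic multiplicity, so A is not diagonalizable.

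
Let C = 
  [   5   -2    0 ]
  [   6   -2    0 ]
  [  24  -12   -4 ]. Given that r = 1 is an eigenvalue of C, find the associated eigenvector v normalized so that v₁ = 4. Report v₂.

C − 1I = [[4, -2, 0], [6, -3, 0], [24, -12, -5]].
Solving (C − 1I)v = 0 gives the eigenspace spanned by (4, 8, 0).
With v₁ = 4, v = (4, 8, 0), so v₂ = 8.

8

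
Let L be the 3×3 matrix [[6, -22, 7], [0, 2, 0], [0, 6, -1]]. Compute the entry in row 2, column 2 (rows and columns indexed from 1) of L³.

Characteristic polynomial: r^3 - 7r^2 + 4r + 12 = (r - 6)(r - 2)(r + 1), so the eigenvalues are -1, 2, 6.
r=6: eigenvector (1, 0, 0).
r=2: eigenvector (2, 1, 2).
r=-1: eigenvector (-1, 0, 1).
P = [[1, 2, -1], [0, 1, 0], [0, 2, 1]], D = diag(6, 2, -1), P⁻¹ = [[1, -4, 1], [0, 1, 0], [0, -2, 1]].
L³ = P·diag(216, 8, -1)·P⁻¹ = [[216, -850, 217], [0, 8, 0], [0, 18, -1]].
The requested entry is 8.

8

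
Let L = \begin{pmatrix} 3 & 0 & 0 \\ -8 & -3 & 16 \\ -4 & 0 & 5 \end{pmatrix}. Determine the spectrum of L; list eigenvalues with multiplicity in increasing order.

Characteristic polynomial: p(r) = r^3 - 5r^2 - 9r + 45 = (r - 5)(r - 3)(r + 3).
Roots (with multiplicity): -3, 3, 5.

-3, 3, 5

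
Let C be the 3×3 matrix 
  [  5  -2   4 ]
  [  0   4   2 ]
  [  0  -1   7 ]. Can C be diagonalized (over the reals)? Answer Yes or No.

Yes

Characteristic polynomial: p(λ) = λ^3 - 16λ^2 + 85λ - 150 = (λ - 6)(λ - 5)^2.
λ = 5 has algebraic multiplicity 2; rank(C − 5I) = 1, so geometric multiplicity = 2.
Every eigenvalue has geometric = algebraic multiplicity, so C is diagonalizable.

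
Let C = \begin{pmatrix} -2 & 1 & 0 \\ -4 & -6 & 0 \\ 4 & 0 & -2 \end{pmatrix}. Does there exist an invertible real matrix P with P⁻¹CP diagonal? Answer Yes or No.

Characteristic polynomial: p(μ) = μ^3 + 10μ^2 + 32μ + 32 = (μ + 2)(μ + 4)^2.
μ = -4 has algebraic multiplicity 2; rank(C + 4I) = 2, so geometric multiplicity = 1.
Geometric multiplicity < algebraic multiplicity, so C is not diagonalizable.

No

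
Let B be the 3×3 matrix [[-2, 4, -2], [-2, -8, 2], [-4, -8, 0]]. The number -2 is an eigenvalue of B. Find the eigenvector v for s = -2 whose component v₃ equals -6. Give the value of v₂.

B + 2I = [[0, 4, -2], [-2, -6, 2], [-4, -8, 2]].
Solving (B + 2I)v = 0 gives the eigenspace spanned by (3, -3, -6).
With v₃ = -6, v = (3, -3, -6), so v₂ = -3.

-3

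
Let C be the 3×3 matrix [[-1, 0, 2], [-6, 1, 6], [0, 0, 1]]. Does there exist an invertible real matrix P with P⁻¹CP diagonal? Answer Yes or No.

Yes

Characteristic polynomial: p(r) = r^3 - r^2 - r + 1 = (r - 1)^2(r + 1).
r = 1 has algebraic multiplicity 2; rank(C − 1I) = 1, so geometric multiplicity = 2.
Every eigenvalue has geometric = algebraic multiplicity, so C is diagonalizable.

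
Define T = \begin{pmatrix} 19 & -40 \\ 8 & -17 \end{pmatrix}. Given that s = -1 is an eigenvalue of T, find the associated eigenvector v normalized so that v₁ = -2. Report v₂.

-1

T + 1I = [[20, -40], [8, -16]].
Solving (T + 1I)v = 0 gives the eigenspace spanned by (-2, -1).
With v₁ = -2, v = (-2, -1), so v₂ = -1.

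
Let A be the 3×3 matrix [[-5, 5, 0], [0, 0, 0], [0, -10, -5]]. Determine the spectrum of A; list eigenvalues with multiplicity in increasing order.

Characteristic polynomial: p(t) = t^3 + 10t^2 + 25t = t(t + 5)^2.
Roots (with multiplicity): -5, -5, 0.

-5, -5, 0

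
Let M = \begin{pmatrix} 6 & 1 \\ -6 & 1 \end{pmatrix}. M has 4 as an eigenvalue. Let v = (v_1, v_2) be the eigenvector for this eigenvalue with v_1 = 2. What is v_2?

-4

M − 4I = [[2, 1], [-6, -3]].
Solving (M − 4I)v = 0 gives the eigenspace spanned by (2, -4).
With v_1 = 2, v = (2, -4), so v_2 = -4.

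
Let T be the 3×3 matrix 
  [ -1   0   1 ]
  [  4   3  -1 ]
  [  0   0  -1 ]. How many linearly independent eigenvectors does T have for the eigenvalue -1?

1

T + 1I = [[0, 0, 1], [4, 4, -1], [0, 0, 0]].
This matrix has rank 2, so its null space has dimension 3 − 2 = 1.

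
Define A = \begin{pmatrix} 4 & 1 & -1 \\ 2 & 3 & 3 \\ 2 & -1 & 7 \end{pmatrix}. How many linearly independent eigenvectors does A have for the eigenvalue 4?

1

A − 4I = [[0, 1, -1], [2, -1, 3], [2, -1, 3]].
This matrix has rank 2, so its null space has dimension 3 − 2 = 1.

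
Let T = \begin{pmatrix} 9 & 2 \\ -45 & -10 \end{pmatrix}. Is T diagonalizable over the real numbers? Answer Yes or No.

Characteristic polynomial: p(λ) = λ^2 + λ = λ(λ + 1).
All 2 eigenvalues are distinct, so T is diagonalizable.

Yes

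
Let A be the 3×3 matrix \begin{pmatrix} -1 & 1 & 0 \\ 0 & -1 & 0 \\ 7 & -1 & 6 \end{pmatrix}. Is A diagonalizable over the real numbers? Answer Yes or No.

Characteristic polynomial: p(λ) = λ^3 - 4λ^2 - 11λ - 6 = (λ - 6)(λ + 1)^2.
λ = -1 has algebraic multiplicity 2; rank(A + 1I) = 2, so geometric multiplicity = 1.
Geometric multiplicity < algebraic multiplicity, so A is not diagonalizable.

No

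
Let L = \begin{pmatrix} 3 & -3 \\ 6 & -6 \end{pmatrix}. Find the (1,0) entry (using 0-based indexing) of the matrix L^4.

Characteristic polynomial: r^2 + 3r = r(r + 3), so the eigenvalues are -3, 0.
r=0: eigenvector (1, 1).
r=-3: eigenvector (1, 2).
P = [[1, 1], [1, 2]], D = diag(0, -3), P⁻¹ = [[2, -1], [-1, 1]].
L⁴ = P·diag(0, 81)·P⁻¹ = [[-81, 81], [-162, 162]].
The requested entry is -162.

-162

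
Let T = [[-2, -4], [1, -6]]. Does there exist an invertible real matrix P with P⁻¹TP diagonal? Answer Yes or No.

No

Characteristic polynomial: p(s) = s^2 + 8s + 16 = (s + 4)^2.
s = -4 has algebraic multiplicity 2; rank(T + 4I) = 1, so geometric multiplicity = 1.
Geometric multiplicity < algebraic multiplicity, so T is not diagonalizable.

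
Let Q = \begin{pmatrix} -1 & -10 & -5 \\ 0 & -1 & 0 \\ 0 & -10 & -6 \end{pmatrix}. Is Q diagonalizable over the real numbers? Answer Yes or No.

Characteristic polynomial: p(λ) = λ^3 + 8λ^2 + 13λ + 6 = (λ + 1)^2(λ + 6).
λ = -1 has algebraic multiplicity 2; rank(Q + 1I) = 1, so geometric multiplicity = 2.
Every eigenvalue has geometric = algebraic multiplicity, so Q is diagonalizable.

Yes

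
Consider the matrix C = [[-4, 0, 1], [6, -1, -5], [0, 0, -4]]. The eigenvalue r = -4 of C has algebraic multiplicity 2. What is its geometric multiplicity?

C + 4I = [[0, 0, 1], [6, 3, -5], [0, 0, 0]].
This matrix has rank 2, so its null space has dimension 3 − 2 = 1.

1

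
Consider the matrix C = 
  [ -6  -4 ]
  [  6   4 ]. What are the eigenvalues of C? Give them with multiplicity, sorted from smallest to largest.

-2, 0

Characteristic polynomial: p(s) = s^2 + 2s = s(s + 2).
Roots (with multiplicity): -2, 0.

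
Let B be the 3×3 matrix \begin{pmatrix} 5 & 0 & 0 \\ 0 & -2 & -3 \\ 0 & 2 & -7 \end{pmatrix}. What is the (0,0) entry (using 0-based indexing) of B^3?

Characteristic polynomial: r^3 + 4r^2 - 25r - 100 = (r - 5)(r + 4)(r + 5), so the eigenvalues are -5, -4, 5.
r=-5: eigenvector (0, 1, 1).
r=-4: eigenvector (0, 3, 2).
r=5: eigenvector (1, 0, 0).
P = [[0, 0, 1], [1, 3, 0], [1, 2, 0]], D = diag(-5, -4, 5), P⁻¹ = [[0, -2, 3], [0, 1, -1], [1, 0, 0]].
B³ = P·diag(-125, -64, 125)·P⁻¹ = [[125, 0, 0], [0, 58, -183], [0, 122, -247]].
The requested entry is 125.

125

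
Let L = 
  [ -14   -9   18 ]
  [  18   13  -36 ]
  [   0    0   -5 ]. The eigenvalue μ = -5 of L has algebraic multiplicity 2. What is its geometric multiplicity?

2

L + 5I = [[-9, -9, 18], [18, 18, -36], [0, 0, 0]].
This matrix has rank 1, so its null space has dimension 3 − 1 = 2.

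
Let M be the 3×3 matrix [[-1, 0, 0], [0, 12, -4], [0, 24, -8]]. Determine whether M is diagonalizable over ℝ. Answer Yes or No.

Yes

Characteristic polynomial: p(r) = r^3 - 3r^2 - 4r = r(r - 4)(r + 1).
All 3 eigenvalues are distinct, so M is diagonalizable.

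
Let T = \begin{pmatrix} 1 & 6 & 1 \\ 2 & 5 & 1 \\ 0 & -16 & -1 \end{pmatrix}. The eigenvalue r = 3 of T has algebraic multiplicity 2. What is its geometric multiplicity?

1

T − 3I = [[-2, 6, 1], [2, 2, 1], [0, -16, -4]].
This matrix has rank 2, so its null space has dimension 3 − 2 = 1.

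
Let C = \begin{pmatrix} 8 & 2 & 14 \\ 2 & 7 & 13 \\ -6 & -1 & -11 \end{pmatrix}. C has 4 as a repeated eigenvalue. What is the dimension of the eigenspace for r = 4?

C − 4I = [[4, 2, 14], [2, 3, 13], [-6, -1, -15]].
This matrix has rank 2, so its null space has dimension 3 − 2 = 1.

1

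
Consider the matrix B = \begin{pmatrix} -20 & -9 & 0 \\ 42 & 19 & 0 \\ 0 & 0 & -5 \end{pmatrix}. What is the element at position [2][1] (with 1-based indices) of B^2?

Characteristic polynomial: λ^3 + 6λ^2 + 3λ - 10 = (λ - 1)(λ + 2)(λ + 5), so the eigenvalues are -5, -2, 1.
λ=-2: eigenvector (1, -2, 0).
λ=1: eigenvector (-3, 7, 0).
λ=-5: eigenvector (0, 0, 1).
P = [[1, -3, 0], [-2, 7, 0], [0, 0, 1]], D = diag(-2, 1, -5), P⁻¹ = [[7, 3, 0], [2, 1, 0], [0, 0, 1]].
B² = P·diag(4, 1, 25)·P⁻¹ = [[22, 9, 0], [-42, -17, 0], [0, 0, 25]].
The requested entry is -42.

-42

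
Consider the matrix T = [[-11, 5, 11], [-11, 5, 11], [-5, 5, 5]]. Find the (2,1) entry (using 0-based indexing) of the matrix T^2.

Characteristic polynomial: λ^3 + λ^2 - 30λ = λ(λ - 5)(λ + 6), so the eigenvalues are -6, 0, 5.
λ=-6: eigenvector (1, 1, 0).
λ=5: eigenvector (1, 1, 1).
λ=0: eigenvector (1, 0, 1).
P = [[1, 1, 1], [1, 1, 0], [0, 1, 1]], D = diag(-6, 5, 0), P⁻¹ = [[1, 0, -1], [-1, 1, 1], [1, -1, 0]].
T² = P·diag(36, 25, 0)·P⁻¹ = [[11, 25, -11], [11, 25, -11], [-25, 25, 25]].
The requested entry is 25.

25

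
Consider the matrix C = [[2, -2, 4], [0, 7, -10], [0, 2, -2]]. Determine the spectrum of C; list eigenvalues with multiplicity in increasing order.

2, 2, 3

Characteristic polynomial: p(λ) = λ^3 - 7λ^2 + 16λ - 12 = (λ - 3)(λ - 2)^2.
Roots (with multiplicity): 2, 2, 3.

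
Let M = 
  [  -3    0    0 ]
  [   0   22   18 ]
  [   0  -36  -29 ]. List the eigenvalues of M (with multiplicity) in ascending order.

-5, -3, -2

Characteristic polynomial: p(μ) = μ^3 + 10μ^2 + 31μ + 30 = (μ + 2)(μ + 3)(μ + 5).
Roots (with multiplicity): -5, -3, -2.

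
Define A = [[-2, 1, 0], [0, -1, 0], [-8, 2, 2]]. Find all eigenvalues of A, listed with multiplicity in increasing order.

-2, -1, 2

Characteristic polynomial: p(t) = t^3 + t^2 - 4t - 4 = (t - 2)(t + 1)(t + 2).
Roots (with multiplicity): -2, -1, 2.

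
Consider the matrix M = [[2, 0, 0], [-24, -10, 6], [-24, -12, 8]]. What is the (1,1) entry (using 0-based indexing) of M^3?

-136

Characteristic polynomial: r^3 - 12r + 16 = (r - 2)^2(r + 4), so the eigenvalues are -4, 2, 2.
r=2: eigenvector (1, -1, 2).
r=-4: eigenvector (0, -1, -1).
r=2: eigenvector (0, 1, 2).
P = [[1, 0, 0], [-1, -1, 1], [2, -1, 2]], D = diag(2, -4, 2), P⁻¹ = [[1, 0, 0], [-4, -2, 1], [-3, -1, 1]].
M³ = P·diag(8, -64, 8)·P⁻¹ = [[8, 0, 0], [-288, -136, 72], [-288, -144, 80]].
The requested entry is -136.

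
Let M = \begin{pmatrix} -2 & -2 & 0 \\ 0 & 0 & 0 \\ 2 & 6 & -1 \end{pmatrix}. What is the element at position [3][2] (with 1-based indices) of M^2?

Characteristic polynomial: r^3 + 3r^2 + 2r = r(r + 1)(r + 2), so the eigenvalues are -2, -1, 0.
r=-2: eigenvector (1, 0, -2).
r=0: eigenvector (-1, 1, 4).
r=-1: eigenvector (0, 0, 1).
P = [[1, -1, 0], [0, 1, 0], [-2, 4, 1]], D = diag(-2, 0, -1), P⁻¹ = [[1, 1, 0], [0, 1, 0], [2, -2, 1]].
M² = P·diag(4, 0, 1)·P⁻¹ = [[4, 4, 0], [0, 0, 0], [-6, -10, 1]].
The requested entry is -10.

-10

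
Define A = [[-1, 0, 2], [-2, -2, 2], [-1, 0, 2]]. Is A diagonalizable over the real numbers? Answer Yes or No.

Yes

Characteristic polynomial: p(t) = t^3 + t^2 - 2t = t(t - 1)(t + 2).
All 3 eigenvalues are distinct, so A is diagonalizable.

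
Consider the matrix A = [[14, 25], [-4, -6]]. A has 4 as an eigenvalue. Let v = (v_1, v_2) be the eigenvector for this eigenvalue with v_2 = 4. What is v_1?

-10

A − 4I = [[10, 25], [-4, -10]].
Solving (A − 4I)v = 0 gives the eigenspace spanned by (-10, 4).
With v_2 = 4, v = (-10, 4), so v_1 = -10.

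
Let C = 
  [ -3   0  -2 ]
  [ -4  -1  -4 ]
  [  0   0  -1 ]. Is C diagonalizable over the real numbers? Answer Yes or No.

Yes

Characteristic polynomial: p(μ) = μ^3 + 5μ^2 + 7μ + 3 = (μ + 1)^2(μ + 3).
μ = -1 has algebraic multiplicity 2; rank(C + 1I) = 1, so geometric multiplicity = 2.
Every eigenvalue has geometric = algebraic multiplicity, so C is diagonalizable.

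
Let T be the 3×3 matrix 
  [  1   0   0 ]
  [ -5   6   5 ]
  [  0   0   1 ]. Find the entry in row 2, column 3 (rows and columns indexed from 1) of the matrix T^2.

35

Characteristic polynomial: r^3 - 8r^2 + 13r - 6 = (r - 6)(r - 1)^2, so the eigenvalues are 1, 1, 6.
r=1: eigenvector (1, 1, 0).
r=6: eigenvector (0, 1, 0).
r=1: eigenvector (0, -1, 1).
P = [[1, 0, 0], [1, 1, -1], [0, 0, 1]], D = diag(1, 6, 1), P⁻¹ = [[1, 0, 0], [-1, 1, 1], [0, 0, 1]].
T² = P·diag(1, 36, 1)·P⁻¹ = [[1, 0, 0], [-35, 36, 35], [0, 0, 1]].
The requested entry is 35.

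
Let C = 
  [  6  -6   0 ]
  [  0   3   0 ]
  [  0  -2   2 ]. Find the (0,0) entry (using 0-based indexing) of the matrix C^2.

Characteristic polynomial: r^3 - 11r^2 + 36r - 36 = (r - 6)(r - 3)(r - 2), so the eigenvalues are 2, 3, 6.
r=6: eigenvector (1, 0, 0).
r=3: eigenvector (2, 1, -2).
r=2: eigenvector (0, 0, 1).
P = [[1, 2, 0], [0, 1, 0], [0, -2, 1]], D = diag(6, 3, 2), P⁻¹ = [[1, -2, 0], [0, 1, 0], [0, 2, 1]].
C² = P·diag(36, 9, 4)·P⁻¹ = [[36, -54, 0], [0, 9, 0], [0, -10, 4]].
The requested entry is 36.

36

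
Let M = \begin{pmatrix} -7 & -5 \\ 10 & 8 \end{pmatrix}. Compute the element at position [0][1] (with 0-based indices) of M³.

-35

Characteristic polynomial: λ^2 - λ - 6 = (λ - 3)(λ + 2), so the eigenvalues are -2, 3.
λ=-2: eigenvector (-1, 1).
λ=3: eigenvector (-1, 2).
P = [[-1, -1], [1, 2]], D = diag(-2, 3), P⁻¹ = [[-2, -1], [1, 1]].
M³ = P·diag(-8, 27)·P⁻¹ = [[-43, -35], [70, 62]].
The requested entry is -35.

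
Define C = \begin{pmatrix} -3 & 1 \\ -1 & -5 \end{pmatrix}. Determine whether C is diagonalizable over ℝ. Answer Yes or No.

Characteristic polynomial: p(λ) = λ^2 + 8λ + 16 = (λ + 4)^2.
λ = -4 has algebraic multiplicity 2; rank(C + 4I) = 1, so geometric multiplicity = 1.
Geometric multiplicity < algebraic multiplicity, so C is not diagonalizable.

No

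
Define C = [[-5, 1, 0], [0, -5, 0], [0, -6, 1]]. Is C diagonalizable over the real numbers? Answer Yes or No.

Characteristic polynomial: p(r) = r^3 + 9r^2 + 15r - 25 = (r - 1)(r + 5)^2.
r = -5 has algebraic multiplicity 2; rank(C + 5I) = 2, so geometric multiplicity = 1.
Geometric multiplicity < algebraic multiplicity, so C is not diagonalizable.

No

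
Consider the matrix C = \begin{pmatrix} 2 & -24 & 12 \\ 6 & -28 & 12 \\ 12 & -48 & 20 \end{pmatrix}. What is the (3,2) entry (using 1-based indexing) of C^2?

Characteristic polynomial: t^3 + 6t^2 - 32 = (t - 2)(t + 4)^2, so the eigenvalues are -4, -4, 2.
t=2: eigenvector (1, 1, 2).
t=-4: eigenvector (0, 1, 2).
t=-4: eigenvector (-2, 0, 1).
P = [[1, 0, -2], [1, 1, 0], [2, 2, 1]], D = diag(2, -4, -4), P⁻¹ = [[1, -4, 2], [-1, 5, -2], [0, -2, 1]].
C² = P·diag(4, 16, 16)·P⁻¹ = [[4, 48, -24], [-12, 64, -24], [-24, 96, -32]].
The requested entry is 96.

96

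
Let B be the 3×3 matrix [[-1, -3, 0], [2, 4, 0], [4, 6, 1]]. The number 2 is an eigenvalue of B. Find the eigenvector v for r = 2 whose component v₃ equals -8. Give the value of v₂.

-4

B − 2I = [[-3, -3, 0], [2, 2, 0], [4, 6, -1]].
Solving (B − 2I)v = 0 gives the eigenspace spanned by (4, -4, -8).
With v₃ = -8, v = (4, -4, -8), so v₂ = -4.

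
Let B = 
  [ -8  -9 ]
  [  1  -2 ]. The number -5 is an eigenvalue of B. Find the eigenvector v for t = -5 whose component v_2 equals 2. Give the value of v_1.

-6

B + 5I = [[-3, -9], [1, 3]].
Solving (B + 5I)v = 0 gives the eigenspace spanned by (-6, 2).
With v_2 = 2, v = (-6, 2), so v_1 = -6.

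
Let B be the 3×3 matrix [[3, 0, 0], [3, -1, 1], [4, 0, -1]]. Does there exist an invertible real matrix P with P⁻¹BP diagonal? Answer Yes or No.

No

Characteristic polynomial: p(r) = r^3 - r^2 - 5r - 3 = (r - 3)(r + 1)^2.
r = -1 has algebraic multiplicity 2; rank(B + 1I) = 2, so geometric multiplicity = 1.
Geometric multiplicity < algebraic multiplicity, so B is not diagonalizable.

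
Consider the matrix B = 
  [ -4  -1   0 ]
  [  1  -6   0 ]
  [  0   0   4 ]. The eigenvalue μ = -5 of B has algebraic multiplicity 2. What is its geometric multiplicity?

1

B + 5I = [[1, -1, 0], [1, -1, 0], [0, 0, 9]].
This matrix has rank 2, so its null space has dimension 3 − 2 = 1.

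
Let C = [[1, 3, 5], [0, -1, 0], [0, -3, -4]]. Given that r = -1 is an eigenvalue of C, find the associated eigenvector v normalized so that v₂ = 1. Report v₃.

C + 1I = [[2, 3, 5], [0, 0, 0], [0, -3, -3]].
Solving (C + 1I)v = 0 gives the eigenspace spanned by (1, 1, -1).
With v₂ = 1, v = (1, 1, -1), so v₃ = -1.

-1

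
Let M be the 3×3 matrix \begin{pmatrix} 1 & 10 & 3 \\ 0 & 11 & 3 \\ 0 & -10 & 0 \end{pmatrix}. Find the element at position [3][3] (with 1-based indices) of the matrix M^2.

-30

Characteristic polynomial: r^3 - 12r^2 + 41r - 30 = (r - 6)(r - 5)(r - 1), so the eigenvalues are 1, 5, 6.
r=1: eigenvector (1, 0, 0).
r=6: eigenvector (3, 3, -5).
r=5: eigenvector (-1, -1, 2).
P = [[1, 3, -1], [0, 3, -1], [0, -5, 2]], D = diag(1, 6, 5), P⁻¹ = [[1, -1, 0], [0, 2, 1], [0, 5, 3]].
M² = P·diag(1, 36, 25)·P⁻¹ = [[1, 90, 33], [0, 91, 33], [0, -110, -30]].
The requested entry is -30.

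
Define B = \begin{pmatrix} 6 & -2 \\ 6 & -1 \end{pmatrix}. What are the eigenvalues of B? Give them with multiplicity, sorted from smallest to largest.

Characteristic polynomial: p(λ) = λ^2 - 5λ + 6 = (λ - 3)(λ - 2).
Roots (with multiplicity): 2, 3.

2, 3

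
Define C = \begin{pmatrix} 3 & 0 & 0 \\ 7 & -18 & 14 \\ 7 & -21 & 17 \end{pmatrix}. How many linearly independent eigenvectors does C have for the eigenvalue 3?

C − 3I = [[0, 0, 0], [7, -21, 14], [7, -21, 14]].
This matrix has rank 1, so its null space has dimension 3 − 1 = 2.

2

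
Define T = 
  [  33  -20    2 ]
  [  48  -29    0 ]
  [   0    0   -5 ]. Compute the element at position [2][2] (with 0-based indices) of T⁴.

625

Characteristic polynomial: s^3 + s^2 - 17s + 15 = (s - 3)(s - 1)(s + 5), so the eigenvalues are -5, 1, 3.
s=1: eigenvector (5, 8, 0).
s=3: eigenvector (-2, -3, 0).
s=-5: eigenvector (1, 2, 1).
P = [[5, -2, 1], [8, -3, 2], [0, 0, 1]], D = diag(1, 3, -5), P⁻¹ = [[-3, 2, -1], [-8, 5, -2], [0, 0, 1]].
T⁴ = P·diag(1, 81, 625)·P⁻¹ = [[1281, -800, 944], [1920, -1199, 1728], [0, 0, 625]].
The requested entry is 625.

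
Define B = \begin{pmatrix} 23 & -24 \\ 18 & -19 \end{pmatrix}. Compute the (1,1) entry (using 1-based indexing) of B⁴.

2497

Characteristic polynomial: s^2 - 4s - 5 = (s - 5)(s + 1), so the eigenvalues are -1, 5.
s=5: eigenvector (-4, -3).
s=-1: eigenvector (1, 1).
P = [[-4, 1], [-3, 1]], D = diag(5, -1), P⁻¹ = [[-1, 1], [-3, 4]].
B⁴ = P·diag(625, 1)·P⁻¹ = [[2497, -2496], [1872, -1871]].
The requested entry is 2497.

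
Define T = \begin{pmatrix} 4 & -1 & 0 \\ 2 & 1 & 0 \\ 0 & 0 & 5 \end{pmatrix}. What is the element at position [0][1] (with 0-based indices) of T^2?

-5

Characteristic polynomial: s^3 - 10s^2 + 31s - 30 = (s - 5)(s - 3)(s - 2), so the eigenvalues are 2, 3, 5.
s=2: eigenvector (-1, -2, 0).
s=3: eigenvector (1, 1, 0).
s=5: eigenvector (0, 0, 1).
P = [[-1, 1, 0], [-2, 1, 0], [0, 0, 1]], D = diag(2, 3, 5), P⁻¹ = [[1, -1, 0], [2, -1, 0], [0, 0, 1]].
T² = P·diag(4, 9, 25)·P⁻¹ = [[14, -5, 0], [10, -1, 0], [0, 0, 25]].
The requested entry is -5.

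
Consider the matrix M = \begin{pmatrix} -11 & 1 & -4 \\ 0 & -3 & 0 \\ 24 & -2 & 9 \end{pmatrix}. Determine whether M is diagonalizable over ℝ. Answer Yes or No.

Characteristic polynomial: p(s) = s^3 + 5s^2 + 3s - 9 = (s - 1)(s + 3)^2.
s = -3 has algebraic multiplicity 2; rank(M + 3I) = 2, so geometric multiplicity = 1.
Geometric multiplicity < algebraic multiplicity, so M is not diagonalizable.

No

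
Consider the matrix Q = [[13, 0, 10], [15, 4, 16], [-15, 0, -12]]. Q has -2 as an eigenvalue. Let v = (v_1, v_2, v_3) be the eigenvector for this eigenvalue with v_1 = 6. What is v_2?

9

Q + 2I = [[15, 0, 10], [15, 6, 16], [-15, 0, -10]].
Solving (Q + 2I)v = 0 gives the eigenspace spanned by (6, 9, -9).
With v_1 = 6, v = (6, 9, -9), so v_2 = 9.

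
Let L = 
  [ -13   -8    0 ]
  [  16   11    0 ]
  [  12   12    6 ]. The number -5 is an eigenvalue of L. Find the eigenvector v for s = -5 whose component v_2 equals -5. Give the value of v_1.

L + 5I = [[-8, -8, 0], [16, 16, 0], [12, 12, 11]].
Solving (L + 5I)v = 0 gives the eigenspace spanned by (5, -5, 0).
With v_2 = -5, v = (5, -5, 0), so v_1 = 5.

5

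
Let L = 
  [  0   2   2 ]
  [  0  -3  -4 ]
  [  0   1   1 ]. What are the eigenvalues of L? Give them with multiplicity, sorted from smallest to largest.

Characteristic polynomial: p(t) = t^3 + 2t^2 + t = t(t + 1)^2.
Roots (with multiplicity): -1, -1, 0.

-1, -1, 0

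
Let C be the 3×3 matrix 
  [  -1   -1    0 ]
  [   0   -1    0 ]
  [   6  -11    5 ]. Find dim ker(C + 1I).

1

C + 1I = [[0, -1, 0], [0, 0, 0], [6, -11, 6]].
This matrix has rank 2, so its null space has dimension 3 − 2 = 1.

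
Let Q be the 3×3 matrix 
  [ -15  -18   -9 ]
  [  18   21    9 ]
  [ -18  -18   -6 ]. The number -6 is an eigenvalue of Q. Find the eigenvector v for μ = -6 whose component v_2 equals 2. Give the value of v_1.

Q + 6I = [[-9, -18, -9], [18, 27, 9], [-18, -18, 0]].
Solving (Q + 6I)v = 0 gives the eigenspace spanned by (-2, 2, -2).
With v_2 = 2, v = (-2, 2, -2), so v_1 = -2.

-2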